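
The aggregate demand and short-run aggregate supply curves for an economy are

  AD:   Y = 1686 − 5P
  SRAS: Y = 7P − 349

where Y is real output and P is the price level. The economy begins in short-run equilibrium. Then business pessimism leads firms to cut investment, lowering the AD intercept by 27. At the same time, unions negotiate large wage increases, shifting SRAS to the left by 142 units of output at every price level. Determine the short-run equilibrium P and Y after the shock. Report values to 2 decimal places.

After both shocks: AD is Y = 1659 − 5P and SRAS is Y = 7P − 491.
Setting them equal: 2150 = 12P, so P = 179.17.
Substituting into AD, Y = 763.17.

P = 179.17, Y = 763.17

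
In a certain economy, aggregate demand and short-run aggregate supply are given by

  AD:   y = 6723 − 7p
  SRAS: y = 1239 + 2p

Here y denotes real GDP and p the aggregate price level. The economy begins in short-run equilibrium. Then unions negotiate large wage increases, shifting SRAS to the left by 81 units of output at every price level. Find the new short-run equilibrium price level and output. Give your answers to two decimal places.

This is a negative supply shock: SRAS shifts left.
New SRAS: y = 1158 + 2p.
Set AD = SRAS: 6723 − 7p = 1158 + 2p, so 5565 = 9p and p = 618.33.
Substituting into AD, y = 2394.67.

p = 618.33, y = 2394.67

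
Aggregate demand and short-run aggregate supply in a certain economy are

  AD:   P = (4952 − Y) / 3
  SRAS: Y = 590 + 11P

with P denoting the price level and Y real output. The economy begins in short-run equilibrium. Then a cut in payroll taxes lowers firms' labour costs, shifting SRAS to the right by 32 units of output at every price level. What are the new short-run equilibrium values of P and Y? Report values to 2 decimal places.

This is a positive supply shock: SRAS shifts right.
New SRAS: Y = 622 + 11P.
Set AD = SRAS: 4952 − 3P = 622 + 11P, so 4330 = 14P and P = 309.29.
Substituting into AD, Y = 4024.14.

P = 309.29, Y = 4024.14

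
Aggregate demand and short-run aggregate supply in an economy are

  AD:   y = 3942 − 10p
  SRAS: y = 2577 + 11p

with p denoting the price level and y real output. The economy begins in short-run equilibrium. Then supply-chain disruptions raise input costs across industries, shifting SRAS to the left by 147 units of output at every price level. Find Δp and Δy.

This is a negative supply shock: SRAS shifts left.
New SRAS: y = 2430 + 11p.
Set AD = SRAS: 3942 − 10p = 2430 + 11p, so 1512 = 21p and p = 72.
y = 3942 − 10·72 = 3222.
Initially p = 65, y = 3292, so Δp = +7 and Δy = -70.

Δp = +7, Δy = -70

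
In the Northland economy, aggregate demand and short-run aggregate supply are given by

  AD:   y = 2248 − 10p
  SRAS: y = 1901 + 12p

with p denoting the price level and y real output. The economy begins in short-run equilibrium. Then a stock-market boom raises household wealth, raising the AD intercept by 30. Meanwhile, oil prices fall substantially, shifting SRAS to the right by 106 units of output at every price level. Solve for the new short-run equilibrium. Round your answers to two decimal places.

After both shocks: AD is y = 2278 − 10p and SRAS is y = 2007 + 12p.
Setting them equal: 271 = 22p, so p = 12.32.
Substituting into AD, y = 2154.82.

p = 12.32, y = 2154.82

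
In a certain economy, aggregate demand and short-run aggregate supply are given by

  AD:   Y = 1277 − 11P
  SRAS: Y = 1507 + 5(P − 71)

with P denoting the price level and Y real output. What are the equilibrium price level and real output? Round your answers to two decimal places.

P = 7.81, Y = 1191.06

Write SRAS as Y = 1507 + 5P − 355 = 1152 + 5P.
Set AD = SRAS: 1277 − 11P = 1152 + 5P, so 125 = 16P and P = 7.81.
Substituting into AD, Y = 1277 − 11P = 1191.06.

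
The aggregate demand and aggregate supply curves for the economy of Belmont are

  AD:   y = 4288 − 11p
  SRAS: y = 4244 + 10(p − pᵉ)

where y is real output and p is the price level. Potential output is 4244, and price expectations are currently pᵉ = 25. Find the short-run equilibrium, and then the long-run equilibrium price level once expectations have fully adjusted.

Short run: with pᵉ = 25, SRAS is y = 3994 + 10p. Setting AD = SRAS gives 294 = 21p, so p = 14 and y = 4288 − 11·14 = 4134.
Output 4134 is below potential 4244, so over time expected prices fall and SRAS shifts right until y returns to 4244.
Long run: y = 4244 on the AD curve gives 4244 = 4288 − 11p, so p = 4.

Short run: p = 14, y = 4134. Long run: p = 4.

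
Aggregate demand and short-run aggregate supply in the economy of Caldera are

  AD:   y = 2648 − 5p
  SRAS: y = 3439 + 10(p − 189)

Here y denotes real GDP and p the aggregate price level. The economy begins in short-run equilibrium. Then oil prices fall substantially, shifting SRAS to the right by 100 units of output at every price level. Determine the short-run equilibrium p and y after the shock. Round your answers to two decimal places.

This is a positive supply shock: SRAS shifts right.
New SRAS: y = 1649 + 10p.
Set AD = SRAS: 2648 − 5p = 1649 + 10p, so 999 = 15p and p = 66.60.
Substituting into AD, y = 2315.00.

p = 66.60, y = 2315.00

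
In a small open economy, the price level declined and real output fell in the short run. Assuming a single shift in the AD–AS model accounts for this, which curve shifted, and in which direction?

P fell and Y fell. An AD shift moves P and Y in the same direction; an SRAS shift moves them in opposite directions.
Here P and Y moved in the same direction, so the AD curve shifted.
Since Y fell, AD shifted left.

AD shifted left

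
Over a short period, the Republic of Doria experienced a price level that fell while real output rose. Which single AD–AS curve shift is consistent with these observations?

SRAS shifted right

P fell and Y rose. An AD shift moves P and Y in the same direction; an SRAS shift moves them in opposite directions.
Here P and Y moved in opposite directions, so the SRAS curve shifted.
Since Y rose, SRAS shifted right.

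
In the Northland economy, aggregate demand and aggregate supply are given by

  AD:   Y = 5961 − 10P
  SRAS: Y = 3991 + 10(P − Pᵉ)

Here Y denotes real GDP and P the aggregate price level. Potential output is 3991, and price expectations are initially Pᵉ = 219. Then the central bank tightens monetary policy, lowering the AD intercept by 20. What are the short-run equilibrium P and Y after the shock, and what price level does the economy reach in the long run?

AD shifts left: new AD is Y = 5941 − 10P. With Pᵉ = 219, SRAS is Y = 1801 + 10P.
Short run: 5941 − 10P = 1801 + 10P gives 4140 = 20P, so P = 207 and Y = 5941 − 10·207 = 3871.
Y = 3871 is below potential 3991; expectations adjust and SRAS shifts right until Y = 3991.
Long run: on the new AD curve, 3991 = 5941 − 10P gives P = 195.

Short run: P = 207, Y = 3871. Long run: P = 195.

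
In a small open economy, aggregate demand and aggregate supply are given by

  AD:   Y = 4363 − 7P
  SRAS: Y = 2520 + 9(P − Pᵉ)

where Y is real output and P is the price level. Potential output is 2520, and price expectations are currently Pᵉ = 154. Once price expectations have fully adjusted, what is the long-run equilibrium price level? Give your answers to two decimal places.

Long-run P = 263.29

Short run: with Pᵉ = 154, SRAS is Y = 1134 + 9P. Setting AD = SRAS gives 3229 = 16P, so P = 201.81 and Y = 4363 − 7P = 2950.31.
Output 2950.31 is above potential 2520, so over time expected prices rise and SRAS shifts left until Y returns to 2520.
Long run: Y = 2520 on the AD curve gives 2520 = 4363 − 7P, so P = 263.29.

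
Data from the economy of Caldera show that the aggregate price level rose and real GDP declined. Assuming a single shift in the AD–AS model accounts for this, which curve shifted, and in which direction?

SRAS shifted left

P rose and Y fell. An AD shift moves P and Y in the same direction; an SRAS shift moves them in opposite directions.
Here P and Y moved in opposite directions, so the SRAS curve shifted.
Since Y fell, SRAS shifted left.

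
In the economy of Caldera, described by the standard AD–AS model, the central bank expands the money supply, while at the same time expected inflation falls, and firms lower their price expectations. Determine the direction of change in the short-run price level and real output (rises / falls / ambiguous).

Price level: ambiguous; output: rises

The first event is a positive demand shock: AD shifts right, which by itself pushes P up and Y up.
The second is a favourable supply shock: SRAS shifts right, which by itself pushes P down and Y up.
The two shocks push P in opposite directions, so the effect on P is ambiguous. Both shocks push Y up, so Y rises.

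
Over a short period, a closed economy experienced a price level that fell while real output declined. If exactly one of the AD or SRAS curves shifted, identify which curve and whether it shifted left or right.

AD shifted left

P fell and Y fell. An AD shift moves P and Y in the same direction; an SRAS shift moves them in opposite directions.
Here P and Y moved in the same direction, so the AD curve shifted.
Since Y fell, AD shifted left.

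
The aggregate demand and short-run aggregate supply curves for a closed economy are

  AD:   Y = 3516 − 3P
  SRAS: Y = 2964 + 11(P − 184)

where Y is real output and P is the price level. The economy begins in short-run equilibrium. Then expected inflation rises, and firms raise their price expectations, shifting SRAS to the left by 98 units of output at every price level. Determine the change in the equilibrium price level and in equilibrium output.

This is a negative supply shock: SRAS shifts left.
New SRAS: Y = 842 + 11P.
Set AD = SRAS: 3516 − 3P = 842 + 11P, so 2674 = 14P and P = 191.
Y = 3516 − 3·191 = 2943.
Initially P = 184, Y = 2964, so ΔP = +7 and ΔY = -21.

ΔP = +7, ΔY = -21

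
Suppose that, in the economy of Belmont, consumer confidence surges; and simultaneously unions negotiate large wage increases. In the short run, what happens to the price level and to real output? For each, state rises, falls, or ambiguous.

Price level: rises; output: ambiguous

The first event is a positive demand shock: AD shifts right, which by itself pushes P up and Y up.
The second is an adverse supply shock: SRAS shifts left, which by itself pushes P up and Y down.
Both shocks push P up, so P rises. The two shocks push Y in opposite directions, so the effect on Y is ambiguous.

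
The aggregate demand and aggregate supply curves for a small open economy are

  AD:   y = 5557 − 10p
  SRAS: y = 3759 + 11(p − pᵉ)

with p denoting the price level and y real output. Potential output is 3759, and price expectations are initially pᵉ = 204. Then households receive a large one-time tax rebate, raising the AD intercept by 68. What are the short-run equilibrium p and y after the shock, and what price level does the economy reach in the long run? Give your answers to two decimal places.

Short run: p = 195.71, y = 3667.86. Long run: p = 186.60.

AD shifts right: new AD is y = 5625 − 10p. With pᵉ = 204, SRAS is y = 1515 + 11p.
Short run: 5625 − 10p = 1515 + 11p gives 4110 = 21p, so p = 195.71 and y = 5625 − 10p = 3667.86.
y = 3667.86 is below potential 3759; expectations adjust and SRAS shifts right until y = 3759.
Long run: on the new AD curve, 3759 = 5625 − 10p gives p = 186.60.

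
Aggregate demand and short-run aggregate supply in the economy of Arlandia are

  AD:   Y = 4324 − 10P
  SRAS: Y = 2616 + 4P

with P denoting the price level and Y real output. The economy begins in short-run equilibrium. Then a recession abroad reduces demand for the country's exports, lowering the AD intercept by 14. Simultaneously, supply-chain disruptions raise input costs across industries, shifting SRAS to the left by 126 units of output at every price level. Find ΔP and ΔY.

After both shocks: AD is Y = 4310 − 10P and SRAS is Y = 2490 + 4P.
Setting them equal: 1820 = 14P, so P = 130.
Y = 4310 − 10·130 = 3010.
Initially P = 122, Y = 3104, so ΔP = +8 and ΔY = -94.

ΔP = +8, ΔY = -94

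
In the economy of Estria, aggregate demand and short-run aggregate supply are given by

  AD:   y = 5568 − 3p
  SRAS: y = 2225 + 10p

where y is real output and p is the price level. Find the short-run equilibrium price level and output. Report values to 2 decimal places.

p = 257.15, y = 4796.54

Set AD = SRAS: 5568 − 3p = 2225 + 10p, so 3343 = 13p and p = 257.15.
Substituting into AD, y = 5568 − 3p = 4796.54.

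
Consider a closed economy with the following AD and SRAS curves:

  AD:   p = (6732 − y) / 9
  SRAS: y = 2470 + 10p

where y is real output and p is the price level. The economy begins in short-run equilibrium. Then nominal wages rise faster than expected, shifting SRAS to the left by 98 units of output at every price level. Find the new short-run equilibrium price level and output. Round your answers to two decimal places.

p = 229.47, y = 4666.74

This is a negative supply shock: SRAS shifts left.
New SRAS: y = 2372 + 10p.
Set AD = SRAS: 6732 − 9p = 2372 + 10p, so 4360 = 19p and p = 229.47.
Substituting into AD, y = 4666.74.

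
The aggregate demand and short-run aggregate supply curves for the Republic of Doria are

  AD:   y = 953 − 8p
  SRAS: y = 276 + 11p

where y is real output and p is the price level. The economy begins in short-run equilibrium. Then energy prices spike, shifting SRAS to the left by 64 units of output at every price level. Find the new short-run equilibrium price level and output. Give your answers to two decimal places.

p = 39.00, y = 641.00

This is a negative supply shock: SRAS shifts left.
New SRAS: y = 212 + 11p.
Set AD = SRAS: 953 − 8p = 212 + 11p, so 741 = 19p and p = 39.00.
Substituting into AD, y = 641.00.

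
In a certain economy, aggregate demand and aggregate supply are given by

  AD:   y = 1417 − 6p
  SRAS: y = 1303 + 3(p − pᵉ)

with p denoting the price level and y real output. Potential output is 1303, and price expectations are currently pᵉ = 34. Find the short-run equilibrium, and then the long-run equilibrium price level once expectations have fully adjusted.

Short run: p = 24, y = 1273. Long run: p = 19.

Short run: with pᵉ = 34, SRAS is y = 1201 + 3p. Setting AD = SRAS gives 216 = 9p, so p = 24 and y = 1417 − 6·24 = 1273.
Output 1273 is below potential 1303, so over time expected prices fall and SRAS shifts right until y returns to 1303.
Long run: y = 1303 on the AD curve gives 1303 = 1417 − 6p, so p = 19.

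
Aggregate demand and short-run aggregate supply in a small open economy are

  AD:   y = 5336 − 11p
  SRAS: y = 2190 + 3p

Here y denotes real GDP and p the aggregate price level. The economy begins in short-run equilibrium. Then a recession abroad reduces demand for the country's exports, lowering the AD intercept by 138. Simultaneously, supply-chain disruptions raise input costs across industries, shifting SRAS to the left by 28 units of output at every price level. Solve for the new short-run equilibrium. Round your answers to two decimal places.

p = 216.86, y = 2812.57

After both shocks: AD is y = 5198 − 11p and SRAS is y = 2162 + 3p.
Setting them equal: 3036 = 14p, so p = 216.86.
Substituting into AD, y = 2812.57.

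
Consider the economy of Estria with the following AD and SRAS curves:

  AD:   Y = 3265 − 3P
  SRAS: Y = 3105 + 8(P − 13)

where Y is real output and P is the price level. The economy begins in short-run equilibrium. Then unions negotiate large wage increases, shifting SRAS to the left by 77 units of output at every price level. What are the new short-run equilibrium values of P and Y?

P = 31, Y = 3172

This is a negative supply shock: SRAS shifts left.
New SRAS: Y = 2924 + 8P.
Set AD = SRAS: 3265 − 3P = 2924 + 8P, so 341 = 11P and P = 31.
Y = 3265 − 3·31 = 3172.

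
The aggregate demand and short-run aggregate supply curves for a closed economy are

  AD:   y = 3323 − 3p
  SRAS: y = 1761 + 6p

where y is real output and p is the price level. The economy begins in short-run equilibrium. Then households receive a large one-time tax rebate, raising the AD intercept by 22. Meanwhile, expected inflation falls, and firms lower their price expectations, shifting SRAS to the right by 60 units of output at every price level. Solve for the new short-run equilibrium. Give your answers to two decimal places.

p = 169.33, y = 2837.00

After both shocks: AD is y = 3345 − 3p and SRAS is y = 1821 + 6p.
Setting them equal: 1524 = 9p, so p = 169.33.
Substituting into AD, y = 2837.00.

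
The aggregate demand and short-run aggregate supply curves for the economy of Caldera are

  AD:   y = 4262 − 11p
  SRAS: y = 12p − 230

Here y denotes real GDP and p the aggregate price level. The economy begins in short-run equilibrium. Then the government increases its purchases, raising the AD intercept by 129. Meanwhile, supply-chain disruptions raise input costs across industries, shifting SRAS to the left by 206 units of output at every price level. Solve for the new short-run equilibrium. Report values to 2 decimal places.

After both shocks: AD is y = 4391 − 11p and SRAS is y = 12p − 436.
Setting them equal: 4827 = 23p, so p = 209.87.
Substituting into AD, y = 2082.43.

p = 209.87, y = 2082.43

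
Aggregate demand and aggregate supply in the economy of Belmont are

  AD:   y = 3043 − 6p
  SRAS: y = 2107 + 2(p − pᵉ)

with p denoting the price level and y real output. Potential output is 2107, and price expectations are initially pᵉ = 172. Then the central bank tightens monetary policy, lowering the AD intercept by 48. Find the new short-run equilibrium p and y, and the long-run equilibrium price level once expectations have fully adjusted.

AD shifts left: new AD is y = 2995 − 6p. With pᵉ = 172, SRAS is y = 1763 + 2p.
Short run: 2995 − 6p = 1763 + 2p gives 1232 = 8p, so p = 154 and y = 2995 − 6·154 = 2071.
y = 2071 is below potential 2107; expectations adjust and SRAS shifts right until y = 2107.
Long run: on the new AD curve, 2107 = 2995 − 6p gives p = 148.

Short run: p = 154, y = 2071. Long run: p = 148.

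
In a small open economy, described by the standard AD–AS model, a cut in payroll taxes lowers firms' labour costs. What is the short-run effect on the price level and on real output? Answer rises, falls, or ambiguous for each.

Price level: falls; output: rises

This is a favourable supply shock: SRAS shifts right.
Moving along the downward-sloping AD curve, P falls and Y rises.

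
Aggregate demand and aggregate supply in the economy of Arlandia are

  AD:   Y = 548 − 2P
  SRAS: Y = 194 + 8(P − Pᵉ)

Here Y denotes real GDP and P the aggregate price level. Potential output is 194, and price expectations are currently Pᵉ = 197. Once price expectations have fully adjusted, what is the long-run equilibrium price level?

Long-run P = 177

Short run: with Pᵉ = 197, SRAS is Y = 8P − 1382. Setting AD = SRAS gives 1930 = 10P, so P = 193 and Y = 548 − 2·193 = 162.
Output 162 is below potential 194, so over time expected prices fall and SRAS shifts right until Y returns to 194.
Long run: Y = 194 on the AD curve gives 194 = 548 − 2P, so P = 177.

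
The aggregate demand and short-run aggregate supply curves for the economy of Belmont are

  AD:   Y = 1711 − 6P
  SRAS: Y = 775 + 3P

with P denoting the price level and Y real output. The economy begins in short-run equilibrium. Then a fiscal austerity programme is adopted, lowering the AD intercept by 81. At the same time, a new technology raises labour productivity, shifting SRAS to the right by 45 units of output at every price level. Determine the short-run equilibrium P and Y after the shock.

After both shocks: AD is Y = 1630 − 6P and SRAS is Y = 820 + 3P.
Setting them equal: 810 = 9P, so P = 90.
Y = 1630 − 6·90 = 1090.

P = 90, Y = 1090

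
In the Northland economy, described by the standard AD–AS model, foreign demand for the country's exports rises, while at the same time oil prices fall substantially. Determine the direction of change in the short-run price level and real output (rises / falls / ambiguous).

Price level: ambiguous; output: rises

The first event is a positive demand shock: AD shifts right, which by itself pushes P up and Y up.
The second is a favourable supply shock: SRAS shifts right, which by itself pushes P down and Y up.
The two shocks push P in opposite directions, so the effect on P is ambiguous. Both shocks push Y up, so Y rises.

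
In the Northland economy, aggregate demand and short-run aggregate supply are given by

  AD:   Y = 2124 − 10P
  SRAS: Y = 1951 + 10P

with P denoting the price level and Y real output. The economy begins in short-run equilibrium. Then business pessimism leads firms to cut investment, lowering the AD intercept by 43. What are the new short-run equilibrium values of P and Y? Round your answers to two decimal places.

This is a negative demand shock: AD shifts left.
New AD: Y = 2081 − 10P.
Set AD = SRAS: 2081 − 10P = 1951 + 10P, so 130 = 20P and P = 6.50.
Substituting into AD, Y = 2016.00.

P = 6.50, Y = 2016.00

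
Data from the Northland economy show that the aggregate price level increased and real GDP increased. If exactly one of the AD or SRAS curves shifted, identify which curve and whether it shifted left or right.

AD shifted right

P rose and Y rose. An AD shift moves P and Y in the same direction; an SRAS shift moves them in opposite directions.
Here P and Y moved in the same direction, so the AD curve shifted.
Since Y rose, AD shifted right.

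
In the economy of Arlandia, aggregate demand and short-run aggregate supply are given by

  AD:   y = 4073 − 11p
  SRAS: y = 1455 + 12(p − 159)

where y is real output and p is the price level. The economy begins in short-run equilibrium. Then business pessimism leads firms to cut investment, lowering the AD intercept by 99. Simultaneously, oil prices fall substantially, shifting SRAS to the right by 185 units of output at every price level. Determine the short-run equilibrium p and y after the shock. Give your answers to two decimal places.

p = 184.43, y = 1945.22

After both shocks: AD is y = 3974 − 11p and SRAS is y = 12p − 268.
Setting them equal: 4242 = 23p, so p = 184.43.
Substituting into AD, y = 1945.22.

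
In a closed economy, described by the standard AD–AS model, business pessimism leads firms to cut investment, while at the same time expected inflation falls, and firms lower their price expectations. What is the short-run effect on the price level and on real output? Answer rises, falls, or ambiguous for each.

Price level: falls; output: ambiguous

The first event is a negative demand shock: AD shifts left, which by itself pushes P down and Y down.
The second is a favourable supply shock: SRAS shifts right, which by itself pushes P down and Y up.
Both shocks push P down, so P falls. The two shocks push Y in opposite directions, so the effect on Y is ambiguous.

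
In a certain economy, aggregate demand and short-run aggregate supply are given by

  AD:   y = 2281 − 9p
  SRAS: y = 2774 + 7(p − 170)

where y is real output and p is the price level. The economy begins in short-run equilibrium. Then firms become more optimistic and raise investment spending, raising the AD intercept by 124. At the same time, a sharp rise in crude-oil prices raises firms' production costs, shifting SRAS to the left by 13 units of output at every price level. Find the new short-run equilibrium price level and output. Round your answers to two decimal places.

After both shocks: AD is y = 2405 − 9p and SRAS is y = 1571 + 7p.
Setting them equal: 834 = 16p, so p = 52.13.
Substituting into AD, y = 1935.88.

p = 52.13, y = 1935.88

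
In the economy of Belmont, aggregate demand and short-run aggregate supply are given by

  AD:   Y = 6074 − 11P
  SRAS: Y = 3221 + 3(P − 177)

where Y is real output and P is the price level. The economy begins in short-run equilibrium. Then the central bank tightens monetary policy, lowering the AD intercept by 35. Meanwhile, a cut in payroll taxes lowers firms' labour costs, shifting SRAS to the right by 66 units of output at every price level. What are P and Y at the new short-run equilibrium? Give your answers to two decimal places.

After both shocks: AD is Y = 6039 − 11P and SRAS is Y = 2756 + 3P.
Setting them equal: 3283 = 14P, so P = 234.50.
Substituting into AD, Y = 3459.50.

P = 234.50, Y = 3459.50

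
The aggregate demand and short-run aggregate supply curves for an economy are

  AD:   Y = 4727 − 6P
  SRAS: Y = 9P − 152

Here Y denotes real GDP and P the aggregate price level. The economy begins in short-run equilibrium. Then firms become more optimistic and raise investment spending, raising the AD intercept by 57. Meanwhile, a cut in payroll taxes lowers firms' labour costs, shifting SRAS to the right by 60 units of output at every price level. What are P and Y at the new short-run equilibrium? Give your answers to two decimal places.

After both shocks: AD is Y = 4784 − 6P and SRAS is Y = 9P − 92.
Setting them equal: 4876 = 15P, so P = 325.07.
Substituting into AD, Y = 2833.60.

P = 325.07, Y = 2833.60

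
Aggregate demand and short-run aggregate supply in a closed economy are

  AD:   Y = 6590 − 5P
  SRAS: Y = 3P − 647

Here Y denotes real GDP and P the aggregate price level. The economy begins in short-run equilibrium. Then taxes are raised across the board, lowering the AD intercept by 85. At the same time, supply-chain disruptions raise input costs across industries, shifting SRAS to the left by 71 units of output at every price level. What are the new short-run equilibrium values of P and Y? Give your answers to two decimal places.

After both shocks: AD is Y = 6505 − 5P and SRAS is Y = 3P − 718.
Setting them equal: 7223 = 8P, so P = 902.88.
Substituting into AD, Y = 1990.63.

P = 902.88, Y = 1990.63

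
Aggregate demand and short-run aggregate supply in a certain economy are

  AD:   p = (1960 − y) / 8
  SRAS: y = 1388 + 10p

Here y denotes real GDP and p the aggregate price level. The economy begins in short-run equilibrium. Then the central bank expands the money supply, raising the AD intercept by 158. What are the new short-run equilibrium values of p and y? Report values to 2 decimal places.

p = 40.56, y = 1793.56

This is a positive demand shock: AD shifts right.
New AD: y = 2118 − 8p.
Set AD = SRAS: 2118 − 8p = 1388 + 10p, so 730 = 18p and p = 40.56.
Substituting into AD, y = 1793.56.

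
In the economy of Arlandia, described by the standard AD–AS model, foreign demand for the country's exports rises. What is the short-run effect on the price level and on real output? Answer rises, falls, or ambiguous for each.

Price level: rises; output: rises

This is a positive demand shock: AD shifts right.
Moving along the upward-sloping SRAS curve, P rises and Y rises.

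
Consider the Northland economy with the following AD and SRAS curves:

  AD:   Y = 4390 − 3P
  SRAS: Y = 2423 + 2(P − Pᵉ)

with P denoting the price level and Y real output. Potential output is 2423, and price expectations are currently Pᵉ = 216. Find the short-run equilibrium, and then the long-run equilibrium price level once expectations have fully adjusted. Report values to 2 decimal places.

Short run: P = 479.80, Y = 2950.60. Long run: P = 655.67.

Short run: with Pᵉ = 216, SRAS is Y = 1991 + 2P. Setting AD = SRAS gives 2399 = 5P, so P = 479.80 and Y = 4390 − 3P = 2950.60.
Output 2950.60 is above potential 2423, so over time expected prices rise and SRAS shifts left until Y returns to 2423.
Long run: Y = 2423 on the AD curve gives 2423 = 4390 − 3P, so P = 655.67.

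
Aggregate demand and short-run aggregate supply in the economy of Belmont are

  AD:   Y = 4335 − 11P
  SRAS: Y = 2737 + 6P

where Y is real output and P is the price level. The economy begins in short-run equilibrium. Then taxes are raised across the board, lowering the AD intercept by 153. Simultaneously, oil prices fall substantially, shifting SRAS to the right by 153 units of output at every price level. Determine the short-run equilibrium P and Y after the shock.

After both shocks: AD is Y = 4182 − 11P and SRAS is Y = 2890 + 6P.
Setting them equal: 1292 = 17P, so P = 76.
Y = 4182 − 11·76 = 3346.

P = 76, Y = 3346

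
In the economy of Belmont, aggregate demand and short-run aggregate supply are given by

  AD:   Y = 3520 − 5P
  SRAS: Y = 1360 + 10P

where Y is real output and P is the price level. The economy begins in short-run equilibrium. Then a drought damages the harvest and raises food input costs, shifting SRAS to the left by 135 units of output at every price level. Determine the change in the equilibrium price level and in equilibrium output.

This is a negative supply shock: SRAS shifts left.
New SRAS: Y = 1225 + 10P.
Set AD = SRAS: 3520 − 5P = 1225 + 10P, so 2295 = 15P and P = 153.
Y = 3520 − 5·153 = 2755.
Initially P = 144, Y = 2800, so ΔP = +9 and ΔY = -45.

ΔP = +9, ΔY = -45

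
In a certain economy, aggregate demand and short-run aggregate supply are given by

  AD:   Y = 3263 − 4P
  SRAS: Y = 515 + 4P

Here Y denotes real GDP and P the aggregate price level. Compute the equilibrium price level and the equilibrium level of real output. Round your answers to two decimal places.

Set AD = SRAS: 3263 − 4P = 515 + 4P, so 2748 = 8P and P = 343.50.
Substituting into AD, Y = 3263 − 4P = 1889.00.

P = 343.50, Y = 1889.00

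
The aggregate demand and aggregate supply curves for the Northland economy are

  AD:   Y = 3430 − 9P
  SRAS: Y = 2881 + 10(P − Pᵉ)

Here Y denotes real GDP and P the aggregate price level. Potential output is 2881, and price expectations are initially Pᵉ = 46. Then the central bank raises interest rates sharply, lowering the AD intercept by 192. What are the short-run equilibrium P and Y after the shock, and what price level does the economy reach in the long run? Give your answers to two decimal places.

Short run: P = 43.00, Y = 2851.00. Long run: P = 39.67.

AD shifts left: new AD is Y = 3238 − 9P. With Pᵉ = 46, SRAS is Y = 2421 + 10P.
Short run: 3238 − 9P = 2421 + 10P gives 817 = 19P, so P = 43.00 and Y = 3238 − 9P = 2851.00.
Y = 2851.00 is below potential 2881; expectations adjust and SRAS shifts right until Y = 2881.
Long run: on the new AD curve, 2881 = 3238 − 9P gives P = 39.67.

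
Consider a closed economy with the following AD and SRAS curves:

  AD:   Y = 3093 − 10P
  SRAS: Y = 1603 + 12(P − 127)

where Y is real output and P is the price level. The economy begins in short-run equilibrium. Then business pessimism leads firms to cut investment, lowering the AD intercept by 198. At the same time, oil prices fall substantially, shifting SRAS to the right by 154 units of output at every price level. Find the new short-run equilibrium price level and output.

P = 121, Y = 1685

After both shocks: AD is Y = 2895 − 10P and SRAS is Y = 233 + 12P.
Setting them equal: 2662 = 22P, so P = 121.
Y = 2895 − 10·121 = 1685.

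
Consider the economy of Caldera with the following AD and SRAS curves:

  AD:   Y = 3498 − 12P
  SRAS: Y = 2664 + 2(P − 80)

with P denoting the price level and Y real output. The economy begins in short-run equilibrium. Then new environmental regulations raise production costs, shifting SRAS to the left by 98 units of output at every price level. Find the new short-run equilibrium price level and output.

This is a negative supply shock: SRAS shifts left.
New SRAS: Y = 2406 + 2P.
Set AD = SRAS: 3498 − 12P = 2406 + 2P, so 1092 = 14P and P = 78.
Y = 3498 − 12·78 = 2562.

P = 78, Y = 2562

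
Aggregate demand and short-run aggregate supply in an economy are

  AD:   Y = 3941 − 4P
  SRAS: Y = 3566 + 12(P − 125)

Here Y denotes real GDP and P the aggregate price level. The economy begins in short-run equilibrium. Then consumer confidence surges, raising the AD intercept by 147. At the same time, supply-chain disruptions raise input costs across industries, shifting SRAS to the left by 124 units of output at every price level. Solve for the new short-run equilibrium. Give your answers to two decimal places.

After both shocks: AD is Y = 4088 − 4P and SRAS is Y = 1942 + 12P.
Setting them equal: 2146 = 16P, so P = 134.13.
Substituting into AD, Y = 3551.50.

P = 134.13, Y = 3551.50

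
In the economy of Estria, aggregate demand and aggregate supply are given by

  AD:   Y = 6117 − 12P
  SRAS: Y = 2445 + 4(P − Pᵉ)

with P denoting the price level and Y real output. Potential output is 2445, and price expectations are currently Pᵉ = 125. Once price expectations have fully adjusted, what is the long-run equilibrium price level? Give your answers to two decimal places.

Long-run P = 306.00

Short run: with Pᵉ = 125, SRAS is Y = 1945 + 4P. Setting AD = SRAS gives 4172 = 16P, so P = 260.75 and Y = 6117 − 12P = 2988.00.
Output 2988.00 is above potential 2445, so over time expected prices rise and SRAS shifts left until Y returns to 2445.
Long run: Y = 2445 on the AD curve gives 2445 = 6117 − 12P, so P = 306.00.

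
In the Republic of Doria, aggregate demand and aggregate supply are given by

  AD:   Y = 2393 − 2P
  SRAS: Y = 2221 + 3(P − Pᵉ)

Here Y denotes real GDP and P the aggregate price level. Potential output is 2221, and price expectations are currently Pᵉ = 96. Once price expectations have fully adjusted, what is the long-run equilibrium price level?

Long-run P = 86

Short run: with Pᵉ = 96, SRAS is Y = 1933 + 3P. Setting AD = SRAS gives 460 = 5P, so P = 92 and Y = 2393 − 2·92 = 2209.
Output 2209 is below potential 2221, so over time expected prices fall and SRAS shifts right until Y returns to 2221.
Long run: Y = 2221 on the AD curve gives 2221 = 2393 − 2P, so P = 86.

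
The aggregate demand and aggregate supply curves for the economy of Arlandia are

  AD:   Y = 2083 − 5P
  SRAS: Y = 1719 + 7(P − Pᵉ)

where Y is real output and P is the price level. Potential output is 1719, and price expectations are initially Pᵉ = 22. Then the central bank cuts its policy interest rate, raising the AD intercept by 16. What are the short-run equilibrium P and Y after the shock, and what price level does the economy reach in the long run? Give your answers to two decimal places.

AD shifts right: new AD is Y = 2099 − 5P. With Pᵉ = 22, SRAS is Y = 1565 + 7P.
Short run: 2099 − 5P = 1565 + 7P gives 534 = 12P, so P = 44.50 and Y = 2099 − 5P = 1876.50.
Y = 1876.50 is above potential 1719; expectations adjust and SRAS shifts left until Y = 1719.
Long run: on the new AD curve, 1719 = 2099 − 5P gives P = 76.00.

Short run: P = 44.50, Y = 1876.50. Long run: P = 76.00.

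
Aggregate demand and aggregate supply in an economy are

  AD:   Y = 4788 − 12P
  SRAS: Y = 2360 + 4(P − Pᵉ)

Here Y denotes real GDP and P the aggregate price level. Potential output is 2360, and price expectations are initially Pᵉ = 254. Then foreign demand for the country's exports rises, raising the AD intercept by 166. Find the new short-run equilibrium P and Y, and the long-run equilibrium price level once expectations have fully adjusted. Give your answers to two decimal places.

Short run: P = 225.63, Y = 2246.50. Long run: P = 216.17.

AD shifts right: new AD is Y = 4954 − 12P. With Pᵉ = 254, SRAS is Y = 1344 + 4P.
Short run: 4954 − 12P = 1344 + 4P gives 3610 = 16P, so P = 225.63 and Y = 4954 − 12P = 2246.50.
Y = 2246.50 is below potential 2360; expectations adjust and SRAS shifts right until Y = 2360.
Long run: on the new AD curve, 2360 = 4954 − 12P gives P = 216.17.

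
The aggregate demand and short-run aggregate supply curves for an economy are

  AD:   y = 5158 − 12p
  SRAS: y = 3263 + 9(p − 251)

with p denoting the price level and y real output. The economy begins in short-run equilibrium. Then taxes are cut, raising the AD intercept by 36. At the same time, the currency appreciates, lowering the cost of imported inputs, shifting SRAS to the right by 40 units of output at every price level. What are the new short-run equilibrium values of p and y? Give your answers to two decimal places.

p = 197.62, y = 2822.57

After both shocks: AD is y = 5194 − 12p and SRAS is y = 1044 + 9p.
Setting them equal: 4150 = 21p, so p = 197.62.
Substituting into AD, y = 2822.57.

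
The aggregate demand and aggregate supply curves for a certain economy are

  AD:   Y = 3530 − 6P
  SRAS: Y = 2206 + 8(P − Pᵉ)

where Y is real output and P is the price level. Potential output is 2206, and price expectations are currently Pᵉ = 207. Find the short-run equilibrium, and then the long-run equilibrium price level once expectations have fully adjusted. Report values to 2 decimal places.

Short run: with Pᵉ = 207, SRAS is Y = 550 + 8P. Setting AD = SRAS gives 2980 = 14P, so P = 212.86 and Y = 3530 − 6P = 2252.86.
Output 2252.86 is above potential 2206, so over time expected prices rise and SRAS shifts left until Y returns to 2206.
Long run: Y = 2206 on the AD curve gives 2206 = 3530 − 6P, so P = 220.67.

Short run: P = 212.86, Y = 2252.86. Long run: P = 220.67.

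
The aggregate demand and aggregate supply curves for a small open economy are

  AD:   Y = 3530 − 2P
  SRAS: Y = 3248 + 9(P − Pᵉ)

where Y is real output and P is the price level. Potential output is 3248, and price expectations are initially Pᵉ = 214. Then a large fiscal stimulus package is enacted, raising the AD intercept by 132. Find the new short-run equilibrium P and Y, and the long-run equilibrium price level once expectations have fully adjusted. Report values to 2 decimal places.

AD shifts right: new AD is Y = 3662 − 2P. With Pᵉ = 214, SRAS is Y = 1322 + 9P.
Short run: 3662 − 2P = 1322 + 9P gives 2340 = 11P, so P = 212.73 and Y = 3662 − 2P = 3236.55.
Y = 3236.55 is below potential 3248; expectations adjust and SRAS shifts right until Y = 3248.
Long run: on the new AD curve, 3248 = 3662 − 2P gives P = 207.00.

Short run: P = 212.73, Y = 3236.55. Long run: P = 207.00.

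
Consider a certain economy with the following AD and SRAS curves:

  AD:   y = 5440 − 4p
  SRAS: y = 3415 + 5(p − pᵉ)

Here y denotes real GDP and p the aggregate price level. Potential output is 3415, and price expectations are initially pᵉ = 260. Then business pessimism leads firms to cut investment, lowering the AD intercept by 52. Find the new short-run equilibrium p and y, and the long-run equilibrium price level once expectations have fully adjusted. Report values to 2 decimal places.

Short run: p = 363.67, y = 3933.33. Long run: p = 493.25.

AD shifts left: new AD is y = 5388 − 4p. With pᵉ = 260, SRAS is y = 2115 + 5p.
Short run: 5388 − 4p = 2115 + 5p gives 3273 = 9p, so p = 363.67 and y = 5388 − 4p = 3933.33.
y = 3933.33 is above potential 3415; expectations adjust and SRAS shifts left until y = 3415.
Long run: on the new AD curve, 3415 = 5388 − 4p gives p = 493.25.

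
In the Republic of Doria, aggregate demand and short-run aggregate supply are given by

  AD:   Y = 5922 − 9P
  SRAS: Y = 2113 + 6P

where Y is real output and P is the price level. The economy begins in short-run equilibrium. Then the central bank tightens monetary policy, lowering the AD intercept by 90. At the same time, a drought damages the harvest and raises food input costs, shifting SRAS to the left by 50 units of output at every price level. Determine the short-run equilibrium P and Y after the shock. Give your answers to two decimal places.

After both shocks: AD is Y = 5832 − 9P and SRAS is Y = 2063 + 6P.
Setting them equal: 3769 = 15P, so P = 251.27.
Substituting into AD, Y = 3570.60.

P = 251.27, Y = 3570.60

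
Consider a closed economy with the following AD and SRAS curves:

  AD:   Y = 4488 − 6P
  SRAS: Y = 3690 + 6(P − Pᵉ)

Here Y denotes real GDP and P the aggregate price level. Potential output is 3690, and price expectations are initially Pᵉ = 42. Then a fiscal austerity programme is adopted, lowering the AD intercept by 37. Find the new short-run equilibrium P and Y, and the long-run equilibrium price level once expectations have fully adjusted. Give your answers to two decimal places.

Short run: P = 84.42, Y = 3944.50. Long run: P = 126.83.

AD shifts left: new AD is Y = 4451 − 6P. With Pᵉ = 42, SRAS is Y = 3438 + 6P.
Short run: 4451 − 6P = 3438 + 6P gives 1013 = 12P, so P = 84.42 and Y = 4451 − 6P = 3944.50.
Y = 3944.50 is above potential 3690; expectations adjust and SRAS shifts left until Y = 3690.
Long run: on the new AD curve, 3690 = 4451 − 6P gives P = 126.83.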